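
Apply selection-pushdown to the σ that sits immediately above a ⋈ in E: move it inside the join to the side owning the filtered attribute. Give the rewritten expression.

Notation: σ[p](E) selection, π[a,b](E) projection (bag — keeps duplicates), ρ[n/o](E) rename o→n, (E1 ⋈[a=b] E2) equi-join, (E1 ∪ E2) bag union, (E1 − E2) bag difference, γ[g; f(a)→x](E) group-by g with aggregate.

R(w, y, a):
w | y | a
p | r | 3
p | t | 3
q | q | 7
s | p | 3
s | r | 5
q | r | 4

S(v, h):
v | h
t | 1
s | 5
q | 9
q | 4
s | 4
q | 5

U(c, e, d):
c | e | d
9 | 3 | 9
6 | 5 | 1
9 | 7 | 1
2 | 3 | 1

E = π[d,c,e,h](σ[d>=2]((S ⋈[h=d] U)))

σ filters on d, owned by the right side.
E' = π[d,c,e,h]((S ⋈[h=d] σ[d>=2](U)))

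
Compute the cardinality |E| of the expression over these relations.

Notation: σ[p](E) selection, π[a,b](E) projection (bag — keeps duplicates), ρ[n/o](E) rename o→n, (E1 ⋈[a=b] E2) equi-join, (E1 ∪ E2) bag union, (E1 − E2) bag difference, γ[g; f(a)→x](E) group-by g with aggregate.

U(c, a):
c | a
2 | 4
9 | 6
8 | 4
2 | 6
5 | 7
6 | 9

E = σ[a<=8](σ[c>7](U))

Subexpression sizes:
  U → 6
  σ[c>7](U) → 2
  σ[a<=8](σ[c>7](U)) → 2

|E| = 2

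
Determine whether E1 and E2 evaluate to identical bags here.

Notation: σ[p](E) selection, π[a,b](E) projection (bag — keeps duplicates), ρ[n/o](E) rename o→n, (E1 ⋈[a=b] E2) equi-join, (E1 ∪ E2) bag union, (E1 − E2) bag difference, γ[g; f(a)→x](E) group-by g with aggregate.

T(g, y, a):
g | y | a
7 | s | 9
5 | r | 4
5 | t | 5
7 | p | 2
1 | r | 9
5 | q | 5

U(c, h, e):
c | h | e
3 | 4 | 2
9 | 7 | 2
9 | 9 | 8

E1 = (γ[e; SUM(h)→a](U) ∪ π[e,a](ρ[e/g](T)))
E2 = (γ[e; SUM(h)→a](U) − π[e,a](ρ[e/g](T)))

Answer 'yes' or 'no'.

E1 row counts bottom-up:
  U → 3
  γ[e; SUM(h)→a](U) → 2
  T → 6
  ρ[e/g](T) → 6
  π[e,a](ρ[e/g](T)) → 6
  (γ[e; SUM(h)→a](U) ∪ π[e,a](ρ[e/g](T))) → 8
E2 row counts bottom-up:
  U → 3
  γ[e; SUM(h)→a](U) → 2
  T → 6
  ρ[e/g](T) → 6
  π[e,a](ρ[e/g](T)) → 6
  (γ[e; SUM(h)→a](U) − π[e,a](ρ[e/g](T))) → 2

E1 result:
e | a
1 | 9
2 | 11
5 | 4
5 | 5
5 | 5
7 | 2
7 | 9
8 | 9
E2 result:
e | a
2 | 11
8 | 9
Witness: (5, 5) appears 2× in E1 but 0× in E2.

no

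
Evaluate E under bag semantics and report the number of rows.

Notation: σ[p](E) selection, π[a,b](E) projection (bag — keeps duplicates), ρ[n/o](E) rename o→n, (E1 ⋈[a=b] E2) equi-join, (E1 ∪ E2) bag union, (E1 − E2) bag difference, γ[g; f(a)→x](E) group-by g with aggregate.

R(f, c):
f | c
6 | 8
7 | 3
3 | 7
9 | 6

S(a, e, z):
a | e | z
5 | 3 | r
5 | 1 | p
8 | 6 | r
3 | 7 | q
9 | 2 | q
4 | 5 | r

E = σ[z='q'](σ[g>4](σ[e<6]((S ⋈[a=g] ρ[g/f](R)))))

Subexpression sizes:
  S → 6
  R → 4
  ρ[g/f](R) → 4
  (S ⋈[a=g] ρ[g/f](R)) → 2
  σ[e<6]((S ⋈[a=g] ρ[g/f](R))) → 1
  σ[g>4](σ[e<6]((S ⋈[a=g] ρ[g/f](R)))) → 1
  σ[z='q'](σ[g>4](σ[e<6]((S ⋈[a=g] ρ[g/f](R))))) → 1

|E| = 1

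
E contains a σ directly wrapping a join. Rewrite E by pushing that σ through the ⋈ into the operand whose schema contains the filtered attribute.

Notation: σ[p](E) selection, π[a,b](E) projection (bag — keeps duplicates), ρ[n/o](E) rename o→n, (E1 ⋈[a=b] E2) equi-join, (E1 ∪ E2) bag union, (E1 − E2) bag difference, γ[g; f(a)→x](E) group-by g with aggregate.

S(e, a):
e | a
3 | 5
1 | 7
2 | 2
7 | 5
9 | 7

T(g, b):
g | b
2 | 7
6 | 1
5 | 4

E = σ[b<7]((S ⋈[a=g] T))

σ filters on b, owned by the right side.
E' = (S ⋈[a=g] σ[b<7](T))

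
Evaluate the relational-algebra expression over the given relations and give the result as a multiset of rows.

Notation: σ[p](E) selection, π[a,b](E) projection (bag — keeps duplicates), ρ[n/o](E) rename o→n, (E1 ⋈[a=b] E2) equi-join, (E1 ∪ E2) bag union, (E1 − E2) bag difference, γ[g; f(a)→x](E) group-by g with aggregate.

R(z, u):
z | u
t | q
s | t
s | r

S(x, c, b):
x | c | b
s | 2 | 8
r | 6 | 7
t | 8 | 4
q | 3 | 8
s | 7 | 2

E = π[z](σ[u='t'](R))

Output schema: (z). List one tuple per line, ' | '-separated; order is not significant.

Row counts bottom-up:
  R → 3
  σ[u='t'](R) → 1
  π[z](σ[u='t'](R)) → 1

== RESULT ==
z
s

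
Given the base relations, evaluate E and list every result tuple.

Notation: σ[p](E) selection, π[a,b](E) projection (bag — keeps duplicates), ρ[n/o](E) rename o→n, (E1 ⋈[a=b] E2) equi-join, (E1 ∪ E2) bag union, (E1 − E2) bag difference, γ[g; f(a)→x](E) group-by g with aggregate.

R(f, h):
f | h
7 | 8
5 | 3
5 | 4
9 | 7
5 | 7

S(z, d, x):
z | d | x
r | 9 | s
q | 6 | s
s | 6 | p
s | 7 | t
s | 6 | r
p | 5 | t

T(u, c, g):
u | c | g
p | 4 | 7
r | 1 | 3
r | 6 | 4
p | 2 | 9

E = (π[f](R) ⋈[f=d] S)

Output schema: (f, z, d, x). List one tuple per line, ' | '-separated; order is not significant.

Row counts bottom-up:
  R → 5
  π[f](R) → 5
  S → 6
  (π[f](R) ⋈[f=d] S) → 5

== RESULT ==
f | z | d | x
5 | p | 5 | t
5 | p | 5 | t
5 | p | 5 | t
7 | s | 7 | t
9 | r | 9 | s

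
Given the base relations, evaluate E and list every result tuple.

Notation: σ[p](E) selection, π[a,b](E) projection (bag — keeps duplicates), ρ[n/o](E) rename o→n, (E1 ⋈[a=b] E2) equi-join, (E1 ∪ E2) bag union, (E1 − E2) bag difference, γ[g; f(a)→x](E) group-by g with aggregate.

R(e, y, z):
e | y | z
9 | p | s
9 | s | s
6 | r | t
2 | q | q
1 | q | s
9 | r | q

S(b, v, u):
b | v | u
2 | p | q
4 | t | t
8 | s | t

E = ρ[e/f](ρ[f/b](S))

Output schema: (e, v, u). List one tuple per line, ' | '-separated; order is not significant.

Per-node cardinality:
  S → 3
  ρ[f/b](S) → 3
  ρ[e/f](ρ[f/b](S)) → 3

== RESULT ==
e | v | u
2 | p | q
4 | t | t
8 | s | t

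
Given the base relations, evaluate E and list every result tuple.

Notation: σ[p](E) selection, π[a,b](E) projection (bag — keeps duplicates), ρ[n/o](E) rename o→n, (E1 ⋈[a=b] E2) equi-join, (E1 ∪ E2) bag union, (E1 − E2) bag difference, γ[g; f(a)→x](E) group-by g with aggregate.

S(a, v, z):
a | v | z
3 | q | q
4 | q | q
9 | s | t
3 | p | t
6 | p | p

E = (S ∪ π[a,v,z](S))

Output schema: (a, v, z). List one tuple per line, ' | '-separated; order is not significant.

Row counts bottom-up:
  S → 5
  S → 5
  π[a,v,z](S) → 5
  (S ∪ π[a,v,z](S)) → 10

== RESULT ==
a | v | z
3 | p | t
3 | p | t
3 | q | q
3 | q | q
4 | q | q
4 | q | q
6 | p | p
6 | p | p
9 | s | t
9 | s | t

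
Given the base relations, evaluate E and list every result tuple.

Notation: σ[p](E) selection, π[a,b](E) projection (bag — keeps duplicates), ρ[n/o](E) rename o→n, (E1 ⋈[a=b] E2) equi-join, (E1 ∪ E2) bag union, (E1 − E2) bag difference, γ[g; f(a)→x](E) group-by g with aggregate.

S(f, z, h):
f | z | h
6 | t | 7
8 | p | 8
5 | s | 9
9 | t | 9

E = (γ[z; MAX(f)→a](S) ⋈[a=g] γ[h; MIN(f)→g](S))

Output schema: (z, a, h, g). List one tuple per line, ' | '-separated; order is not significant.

Subexpression sizes:
  S → 4
  γ[z; MAX(f)→a](S) → 3
  S → 4
  γ[h; MIN(f)→g](S) → 3
  (γ[z; MAX(f)→a](S) ⋈[a=g] γ[h; MIN(f)→g](S)) → 2

== RESULT ==
z | a | h | g
p | 8 | 8 | 8
s | 5 | 9 | 5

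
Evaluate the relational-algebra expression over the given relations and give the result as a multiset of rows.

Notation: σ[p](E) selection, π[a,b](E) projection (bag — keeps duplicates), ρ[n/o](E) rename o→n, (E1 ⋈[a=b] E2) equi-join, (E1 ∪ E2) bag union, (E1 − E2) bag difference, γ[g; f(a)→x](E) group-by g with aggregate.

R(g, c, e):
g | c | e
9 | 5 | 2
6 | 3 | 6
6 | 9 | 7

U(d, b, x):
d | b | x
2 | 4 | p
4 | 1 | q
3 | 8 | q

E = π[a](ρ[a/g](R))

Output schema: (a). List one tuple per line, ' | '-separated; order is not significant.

Per-node cardinality:
  R → 3
  ρ[a/g](R) → 3
  π[a](ρ[a/g](R)) → 3

== RESULT ==
a
6
6
9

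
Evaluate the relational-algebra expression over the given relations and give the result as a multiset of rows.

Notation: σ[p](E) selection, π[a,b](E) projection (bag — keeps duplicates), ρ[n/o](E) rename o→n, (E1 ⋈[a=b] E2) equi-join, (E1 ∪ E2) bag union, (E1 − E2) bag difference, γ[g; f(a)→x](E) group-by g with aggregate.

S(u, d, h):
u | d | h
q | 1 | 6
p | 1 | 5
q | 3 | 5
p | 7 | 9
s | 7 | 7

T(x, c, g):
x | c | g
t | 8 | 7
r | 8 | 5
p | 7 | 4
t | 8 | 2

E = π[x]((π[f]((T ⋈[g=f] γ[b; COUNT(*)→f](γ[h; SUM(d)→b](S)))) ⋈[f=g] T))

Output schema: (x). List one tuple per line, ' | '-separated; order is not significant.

Subexpression sizes:
  T → 4
  S → 5
  γ[h; SUM(d)→b](S) → 4
  γ[b; COUNT(*)→f](γ[h; SUM(d)→b](S)) → 3
  (T ⋈[g=f] γ[b; COUNT(*)→f](γ[h; SUM(d)→b](S))) → 1
  π[f]((T ⋈[g=f] γ[b; COUNT(*)→f](γ[h; SUM(d)→b](S)))) → 1
  T → 4
  (π[f]((T ⋈[g=f] γ[b; COUNT(*)→f](γ[h; SUM(d)→b](S)))) ⋈[f=g] T) → 1
  π[x]((π[f]((T ⋈[g=f] γ[b; COUNT(*)→f](γ[h; SUM(d)→b](S)))) ⋈[f=g] T)) → 1

== RESULT ==
x
t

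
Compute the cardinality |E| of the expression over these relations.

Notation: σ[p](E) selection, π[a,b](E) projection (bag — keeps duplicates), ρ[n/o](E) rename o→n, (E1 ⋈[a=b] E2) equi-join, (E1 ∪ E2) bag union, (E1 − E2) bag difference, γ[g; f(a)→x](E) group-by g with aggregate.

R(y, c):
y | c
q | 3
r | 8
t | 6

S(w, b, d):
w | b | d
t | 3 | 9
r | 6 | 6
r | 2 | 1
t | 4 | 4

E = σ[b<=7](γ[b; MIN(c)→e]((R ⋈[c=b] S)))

Subexpression sizes:
  R → 3
  S → 4
  (R ⋈[c=b] S) → 2
  γ[b; MIN(c)→e]((R ⋈[c=b] S)) → 2
  σ[b<=7](γ[b; MIN(c)→e]((R ⋈[c=b] S))) → 2

|E| = 2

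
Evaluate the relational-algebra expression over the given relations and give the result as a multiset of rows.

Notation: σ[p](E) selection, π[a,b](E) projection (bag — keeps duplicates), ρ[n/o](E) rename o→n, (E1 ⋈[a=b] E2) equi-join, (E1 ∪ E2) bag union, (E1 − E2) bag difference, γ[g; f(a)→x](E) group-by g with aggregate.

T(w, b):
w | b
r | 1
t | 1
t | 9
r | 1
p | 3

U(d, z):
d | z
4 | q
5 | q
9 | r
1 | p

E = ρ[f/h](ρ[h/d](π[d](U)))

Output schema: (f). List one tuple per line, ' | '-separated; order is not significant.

Row counts bottom-up:
  U → 4
  π[d](U) → 4
  ρ[h/d](π[d](U)) → 4
  ρ[f/h](ρ[h/d](π[d](U))) → 4

== RESULT ==
f
1
4
5
9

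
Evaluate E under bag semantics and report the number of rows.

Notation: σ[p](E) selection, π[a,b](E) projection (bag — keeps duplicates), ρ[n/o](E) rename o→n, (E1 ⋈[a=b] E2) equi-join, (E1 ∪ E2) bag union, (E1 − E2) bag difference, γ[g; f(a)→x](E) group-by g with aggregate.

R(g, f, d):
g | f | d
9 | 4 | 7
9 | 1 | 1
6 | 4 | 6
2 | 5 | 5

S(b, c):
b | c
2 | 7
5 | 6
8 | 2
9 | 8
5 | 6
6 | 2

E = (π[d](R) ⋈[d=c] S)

Per-node cardinality:
  R → 4
  π[d](R) → 4
  S → 6
  (π[d](R) ⋈[d=c] S) → 3

|E| = 3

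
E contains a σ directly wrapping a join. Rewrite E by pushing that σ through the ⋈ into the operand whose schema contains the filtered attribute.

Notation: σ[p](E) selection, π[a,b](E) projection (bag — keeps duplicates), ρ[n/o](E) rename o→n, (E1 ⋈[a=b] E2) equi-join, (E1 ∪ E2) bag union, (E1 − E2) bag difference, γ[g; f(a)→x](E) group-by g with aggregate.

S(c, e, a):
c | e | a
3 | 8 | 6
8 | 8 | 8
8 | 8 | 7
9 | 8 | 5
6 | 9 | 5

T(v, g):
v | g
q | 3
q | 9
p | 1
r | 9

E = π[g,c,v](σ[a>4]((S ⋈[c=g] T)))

σ filters on a, owned by the left side.
E' = π[g,c,v]((σ[a>4](S) ⋈[c=g] T))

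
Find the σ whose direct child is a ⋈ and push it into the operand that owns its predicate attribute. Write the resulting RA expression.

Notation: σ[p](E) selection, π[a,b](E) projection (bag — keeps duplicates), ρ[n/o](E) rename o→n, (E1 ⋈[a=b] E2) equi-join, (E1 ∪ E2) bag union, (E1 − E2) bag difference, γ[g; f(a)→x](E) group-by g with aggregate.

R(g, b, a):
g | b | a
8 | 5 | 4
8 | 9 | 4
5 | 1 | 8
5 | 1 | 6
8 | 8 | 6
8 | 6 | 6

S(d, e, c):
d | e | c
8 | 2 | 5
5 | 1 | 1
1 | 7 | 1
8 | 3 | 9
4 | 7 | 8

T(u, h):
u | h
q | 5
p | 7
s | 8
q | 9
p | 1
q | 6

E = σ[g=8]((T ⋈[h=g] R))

σ filters on g, owned by the right side.
E' = (T ⋈[h=g] σ[g=8](R))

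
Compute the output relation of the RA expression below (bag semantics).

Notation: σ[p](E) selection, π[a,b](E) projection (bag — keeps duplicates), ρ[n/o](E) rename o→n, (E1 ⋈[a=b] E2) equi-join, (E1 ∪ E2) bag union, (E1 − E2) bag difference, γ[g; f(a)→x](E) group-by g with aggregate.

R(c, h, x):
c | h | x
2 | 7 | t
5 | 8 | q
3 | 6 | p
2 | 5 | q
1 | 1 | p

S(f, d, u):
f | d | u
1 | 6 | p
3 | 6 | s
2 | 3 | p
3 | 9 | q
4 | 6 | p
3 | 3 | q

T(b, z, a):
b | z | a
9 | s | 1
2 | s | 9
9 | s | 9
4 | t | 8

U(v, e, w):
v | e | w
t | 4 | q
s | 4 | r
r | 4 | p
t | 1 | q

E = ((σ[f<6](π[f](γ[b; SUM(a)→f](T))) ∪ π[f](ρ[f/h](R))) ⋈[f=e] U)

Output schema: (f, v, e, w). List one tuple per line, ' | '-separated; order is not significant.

Per-node cardinality:
  T → 4
  γ[b; SUM(a)→f](T) → 3
  π[f](γ[b; SUM(a)→f](T)) → 3
  σ[f<6](π[f](γ[b; SUM(a)→f](T))) → 0
  R → 5
  ρ[f/h](R) → 5
  π[f](ρ[f/h](R)) → 5
  (σ[f<6](π[f](γ[b; SUM(a)→f](T))) ∪ π[f](ρ[f/h](R))) → 5
  U → 4
  ((σ[f<6](π[f](γ[b; SUM(a)→f](T))) ∪ π[f](ρ[f/h](R))) ⋈[f=e] U) → 1

== RESULT ==
f | v | e | w
1 | t | 1 | q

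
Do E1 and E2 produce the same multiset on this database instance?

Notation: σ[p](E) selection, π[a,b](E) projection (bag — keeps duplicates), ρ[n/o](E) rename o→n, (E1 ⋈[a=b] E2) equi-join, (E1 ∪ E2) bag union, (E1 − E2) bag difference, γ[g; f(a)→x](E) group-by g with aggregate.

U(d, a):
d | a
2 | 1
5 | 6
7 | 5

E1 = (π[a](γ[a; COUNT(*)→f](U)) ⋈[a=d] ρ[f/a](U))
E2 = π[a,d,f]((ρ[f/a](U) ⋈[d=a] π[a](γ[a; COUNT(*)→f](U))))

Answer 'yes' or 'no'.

E1 row counts bottom-up:
  U → 3
  γ[a; COUNT(*)→f](U) → 3
  π[a](γ[a; COUNT(*)→f](U)) → 3
  U → 3
  ρ[f/a](U) → 3
  (π[a](γ[a; COUNT(*)→f](U)) ⋈[a=d] ρ[f/a](U)) → 1
E2 row counts bottom-up:
  U → 3
  ρ[f/a](U) → 3
  U → 3
  γ[a; COUNT(*)→f](U) → 3
  π[a](γ[a; COUNT(*)→f](U)) → 3
  (ρ[f/a](U) ⋈[d=a] π[a](γ[a; COUNT(*)→f](U))) → 1
  π[a,d,f]((ρ[f/a](U) ⋈[d=a] π[a](γ[a; COUNT(*)→f](U)))) → 1

E1 and E2 produce the same multiset:
a | d | f
5 | 5 | 6

yes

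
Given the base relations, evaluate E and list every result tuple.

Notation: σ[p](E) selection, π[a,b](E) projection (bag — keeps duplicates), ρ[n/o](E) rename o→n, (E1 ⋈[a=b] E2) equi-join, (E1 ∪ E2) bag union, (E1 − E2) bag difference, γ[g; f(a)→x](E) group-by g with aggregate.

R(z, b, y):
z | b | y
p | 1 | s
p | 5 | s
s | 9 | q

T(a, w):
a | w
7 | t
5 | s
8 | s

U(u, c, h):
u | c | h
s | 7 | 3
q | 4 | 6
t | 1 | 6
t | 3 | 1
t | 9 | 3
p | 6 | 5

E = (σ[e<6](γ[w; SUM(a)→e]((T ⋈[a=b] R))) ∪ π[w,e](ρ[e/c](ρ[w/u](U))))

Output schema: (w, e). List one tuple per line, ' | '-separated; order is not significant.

Per-node cardinality:
  T → 3
  R → 3
  (T ⋈[a=b] R) → 1
  γ[w; SUM(a)→e]((T ⋈[a=b] R)) → 1
  σ[e<6](γ[w; SUM(a)→e]((T ⋈[a=b] R))) → 1
  U → 6
  ρ[w/u](U) → 6
  ρ[e/c](ρ[w/u](U)) → 6
  π[w,e](ρ[e/c](ρ[w/u](U))) → 6
  (σ[e<6](γ[w; SUM(a)→e]((T ⋈[a=b] R))) ∪ π[w,e](ρ[e/c](ρ[w/u](U)))) → 7

== RESULT ==
w | e
p | 6
q | 4
s | 5
s | 7
t | 1
t | 3
t | 9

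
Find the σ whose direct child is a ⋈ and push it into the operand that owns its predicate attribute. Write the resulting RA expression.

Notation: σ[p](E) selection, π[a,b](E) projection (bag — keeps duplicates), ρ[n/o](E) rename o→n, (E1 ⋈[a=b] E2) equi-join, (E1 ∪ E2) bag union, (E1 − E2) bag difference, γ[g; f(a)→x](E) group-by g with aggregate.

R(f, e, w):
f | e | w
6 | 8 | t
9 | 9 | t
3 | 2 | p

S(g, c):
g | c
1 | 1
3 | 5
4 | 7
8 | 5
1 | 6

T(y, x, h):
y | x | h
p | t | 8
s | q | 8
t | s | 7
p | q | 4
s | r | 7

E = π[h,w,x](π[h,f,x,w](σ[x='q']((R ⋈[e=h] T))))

σ filters on x, owned by the right side.
E' = π[h,w,x](π[h,f,x,w]((R ⋈[e=h] σ[x='q'](T))))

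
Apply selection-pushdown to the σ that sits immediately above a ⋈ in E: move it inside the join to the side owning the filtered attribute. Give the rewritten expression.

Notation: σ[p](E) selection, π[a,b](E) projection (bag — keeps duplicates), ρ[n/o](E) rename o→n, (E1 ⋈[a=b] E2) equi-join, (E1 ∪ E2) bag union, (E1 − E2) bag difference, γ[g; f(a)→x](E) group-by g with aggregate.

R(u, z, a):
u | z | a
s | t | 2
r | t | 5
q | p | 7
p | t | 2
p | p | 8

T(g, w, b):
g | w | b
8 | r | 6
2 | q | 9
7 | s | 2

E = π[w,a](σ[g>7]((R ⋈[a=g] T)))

σ filters on g, owned by the right side.
E' = π[w,a]((R ⋈[a=g] σ[g>7](T)))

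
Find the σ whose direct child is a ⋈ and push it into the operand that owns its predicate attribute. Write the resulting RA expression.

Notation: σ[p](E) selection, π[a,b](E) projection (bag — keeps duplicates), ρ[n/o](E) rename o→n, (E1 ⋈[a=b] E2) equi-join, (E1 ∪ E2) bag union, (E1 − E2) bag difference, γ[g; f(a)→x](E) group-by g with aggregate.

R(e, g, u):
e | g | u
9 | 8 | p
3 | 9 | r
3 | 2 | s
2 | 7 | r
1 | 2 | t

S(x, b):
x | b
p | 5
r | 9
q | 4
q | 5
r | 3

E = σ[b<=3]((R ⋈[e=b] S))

σ filters on b, owned by the right side.
E' = (R ⋈[e=b] σ[b<=3](S))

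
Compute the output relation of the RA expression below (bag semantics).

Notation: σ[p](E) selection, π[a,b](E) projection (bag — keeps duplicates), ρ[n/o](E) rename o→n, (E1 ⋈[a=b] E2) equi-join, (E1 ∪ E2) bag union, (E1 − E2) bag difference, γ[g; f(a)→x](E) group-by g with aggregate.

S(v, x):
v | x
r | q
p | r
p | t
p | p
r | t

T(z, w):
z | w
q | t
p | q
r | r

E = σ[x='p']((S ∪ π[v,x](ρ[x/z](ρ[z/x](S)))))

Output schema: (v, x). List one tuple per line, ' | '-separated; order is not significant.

Row counts bottom-up:
  S → 5
  S → 5
  ρ[z/x](S) → 5
  ρ[x/z](ρ[z/x](S)) → 5
  π[v,x](ρ[x/z](ρ[z/x](S))) → 5
  (S ∪ π[v,x](ρ[x/z](ρ[z/x](S)))) → 10
  σ[x='p']((S ∪ π[v,x](ρ[x/z](ρ[z/x](S))))) → 2

== RESULT ==
v | x
p | p
p | p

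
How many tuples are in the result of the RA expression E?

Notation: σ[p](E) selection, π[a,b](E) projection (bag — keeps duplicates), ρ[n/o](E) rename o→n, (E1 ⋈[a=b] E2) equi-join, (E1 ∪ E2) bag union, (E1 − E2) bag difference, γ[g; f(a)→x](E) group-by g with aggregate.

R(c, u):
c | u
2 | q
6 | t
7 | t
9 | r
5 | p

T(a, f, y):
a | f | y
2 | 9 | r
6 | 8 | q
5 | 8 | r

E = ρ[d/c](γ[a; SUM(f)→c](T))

Per-node cardinality:
  T → 3
  γ[a; SUM(f)→c](T) → 3
  ρ[d/c](γ[a; SUM(f)→c](T)) → 3

|E| = 3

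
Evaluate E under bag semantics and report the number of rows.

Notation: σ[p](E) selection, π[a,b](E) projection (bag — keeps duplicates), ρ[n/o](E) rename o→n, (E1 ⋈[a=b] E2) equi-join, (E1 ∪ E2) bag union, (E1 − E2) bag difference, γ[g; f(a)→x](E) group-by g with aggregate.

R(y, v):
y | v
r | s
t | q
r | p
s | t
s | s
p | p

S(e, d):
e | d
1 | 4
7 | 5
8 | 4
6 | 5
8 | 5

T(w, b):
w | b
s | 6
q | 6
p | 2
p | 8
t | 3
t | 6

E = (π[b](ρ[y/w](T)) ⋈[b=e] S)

Per-node cardinality:
  T → 6
  ρ[y/w](T) → 6
  π[b](ρ[y/w](T)) → 6
  S → 5
  (π[b](ρ[y/w](T)) ⋈[b=e] S) → 5

|E| = 5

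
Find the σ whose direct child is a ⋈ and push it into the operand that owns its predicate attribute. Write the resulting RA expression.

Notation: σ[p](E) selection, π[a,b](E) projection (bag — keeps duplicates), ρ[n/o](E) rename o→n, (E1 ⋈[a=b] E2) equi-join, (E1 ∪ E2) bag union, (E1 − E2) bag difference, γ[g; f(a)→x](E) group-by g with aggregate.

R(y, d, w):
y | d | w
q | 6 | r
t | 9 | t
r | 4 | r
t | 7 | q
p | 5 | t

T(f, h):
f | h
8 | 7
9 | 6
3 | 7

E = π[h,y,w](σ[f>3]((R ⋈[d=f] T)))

σ filters on f, owned by the right side.
E' = π[h,y,w]((R ⋈[d=f] σ[f>3](T)))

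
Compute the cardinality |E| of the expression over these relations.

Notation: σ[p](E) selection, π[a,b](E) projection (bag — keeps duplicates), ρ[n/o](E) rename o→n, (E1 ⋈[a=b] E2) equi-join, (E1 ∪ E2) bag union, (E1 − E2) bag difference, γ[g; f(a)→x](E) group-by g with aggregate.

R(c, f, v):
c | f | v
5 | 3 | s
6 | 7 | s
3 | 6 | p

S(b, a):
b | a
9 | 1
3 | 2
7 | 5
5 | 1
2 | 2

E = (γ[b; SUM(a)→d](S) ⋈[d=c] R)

Per-node cardinality:
  S → 5
  γ[b; SUM(a)→d](S) → 5
  R → 3
  (γ[b; SUM(a)→d](S) ⋈[d=c] R) → 1

|E| = 1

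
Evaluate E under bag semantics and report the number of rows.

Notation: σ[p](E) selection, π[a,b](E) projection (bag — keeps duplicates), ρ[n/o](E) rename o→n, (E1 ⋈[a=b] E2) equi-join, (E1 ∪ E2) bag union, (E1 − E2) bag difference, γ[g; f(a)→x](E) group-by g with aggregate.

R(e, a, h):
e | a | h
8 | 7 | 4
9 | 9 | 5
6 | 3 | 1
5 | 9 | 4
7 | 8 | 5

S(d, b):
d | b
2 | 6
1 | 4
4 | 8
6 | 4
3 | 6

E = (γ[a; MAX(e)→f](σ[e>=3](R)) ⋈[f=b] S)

Per-node cardinality:
  R → 5
  σ[e>=3](R) → 5
  γ[a; MAX(e)→f](σ[e>=3](R)) → 4
  S → 5
  (γ[a; MAX(e)→f](σ[e>=3](R)) ⋈[f=b] S) → 3

|E| = 3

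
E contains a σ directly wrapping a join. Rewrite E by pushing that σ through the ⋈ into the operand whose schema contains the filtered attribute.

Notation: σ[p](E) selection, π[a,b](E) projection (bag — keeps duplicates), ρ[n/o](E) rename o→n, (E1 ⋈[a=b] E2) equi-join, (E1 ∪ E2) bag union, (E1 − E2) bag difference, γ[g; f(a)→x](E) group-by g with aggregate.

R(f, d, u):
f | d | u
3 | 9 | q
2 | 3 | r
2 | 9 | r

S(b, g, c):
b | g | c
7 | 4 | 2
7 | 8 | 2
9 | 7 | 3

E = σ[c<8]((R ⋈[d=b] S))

σ filters on c, owned by the right side.
E' = (R ⋈[d=b] σ[c<8](S))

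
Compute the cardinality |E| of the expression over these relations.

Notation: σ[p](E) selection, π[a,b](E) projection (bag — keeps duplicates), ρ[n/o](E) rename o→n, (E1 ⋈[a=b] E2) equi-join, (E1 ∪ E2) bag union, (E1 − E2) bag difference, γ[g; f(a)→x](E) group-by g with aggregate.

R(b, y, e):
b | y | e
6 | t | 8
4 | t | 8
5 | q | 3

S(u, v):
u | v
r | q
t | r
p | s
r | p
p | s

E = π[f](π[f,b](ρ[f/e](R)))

Subexpression sizes:
  R → 3
  ρ[f/e](R) → 3
  π[f,b](ρ[f/e](R)) → 3
  π[f](π[f,b](ρ[f/e](R))) → 3

|E| = 3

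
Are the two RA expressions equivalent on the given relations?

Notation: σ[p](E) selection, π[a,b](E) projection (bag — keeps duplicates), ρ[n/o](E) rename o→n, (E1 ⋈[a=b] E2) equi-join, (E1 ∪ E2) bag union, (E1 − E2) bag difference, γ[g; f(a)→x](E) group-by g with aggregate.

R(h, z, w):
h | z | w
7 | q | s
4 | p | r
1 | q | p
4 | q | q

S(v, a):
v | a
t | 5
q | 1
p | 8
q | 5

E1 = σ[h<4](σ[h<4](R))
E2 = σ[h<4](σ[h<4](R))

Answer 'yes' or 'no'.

E1 subexpression sizes:
  R → 4
  σ[h<4](R) → 1
  σ[h<4](σ[h<4](R)) → 1
E2 subexpression sizes:
  R → 4
  σ[h<4](R) → 1
  σ[h<4](σ[h<4](R)) → 1

E1 and E2 produce the same multiset:
h | z | w
1 | q | p

yes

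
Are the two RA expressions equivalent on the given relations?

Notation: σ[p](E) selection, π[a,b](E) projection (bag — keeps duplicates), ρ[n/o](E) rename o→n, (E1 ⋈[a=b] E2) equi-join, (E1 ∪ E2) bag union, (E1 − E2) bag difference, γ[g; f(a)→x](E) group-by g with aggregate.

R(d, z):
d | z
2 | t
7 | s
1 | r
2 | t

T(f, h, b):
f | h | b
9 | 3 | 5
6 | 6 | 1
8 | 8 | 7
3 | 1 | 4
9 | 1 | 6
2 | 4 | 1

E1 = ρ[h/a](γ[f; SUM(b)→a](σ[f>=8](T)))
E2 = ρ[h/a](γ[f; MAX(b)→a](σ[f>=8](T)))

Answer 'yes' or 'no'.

E1 per-node cardinality:
  T → 6
  σ[f>=8](T) → 3
  γ[f; SUM(b)→a](σ[f>=8](T)) → 2
  ρ[h/a](γ[f; SUM(b)→a](σ[f>=8](T))) → 2
E2 per-node cardinality:
  T → 6
  σ[f>=8](T) → 3
  γ[f; MAX(b)→a](σ[f>=8](T)) → 2
  ρ[h/a](γ[f; MAX(b)→a](σ[f>=8](T))) → 2

E1 result:
f | h
8 | 7
9 | 11
E2 result:
f | h
8 | 7
9 | 6
Witness: (9, 11) appears 1× in E1 but 0× in E2.

no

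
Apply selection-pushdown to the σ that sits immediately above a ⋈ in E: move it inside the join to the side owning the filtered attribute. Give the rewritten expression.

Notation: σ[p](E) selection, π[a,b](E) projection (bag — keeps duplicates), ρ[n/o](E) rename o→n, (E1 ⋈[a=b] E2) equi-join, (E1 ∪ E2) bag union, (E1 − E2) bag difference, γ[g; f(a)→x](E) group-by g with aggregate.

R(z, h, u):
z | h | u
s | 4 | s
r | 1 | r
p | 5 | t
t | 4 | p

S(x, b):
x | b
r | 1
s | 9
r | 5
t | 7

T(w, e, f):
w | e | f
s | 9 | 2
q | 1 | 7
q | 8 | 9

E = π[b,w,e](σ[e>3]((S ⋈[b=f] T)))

σ filters on e, owned by the right side.
E' = π[b,w,e]((S ⋈[b=f] σ[e>3](T)))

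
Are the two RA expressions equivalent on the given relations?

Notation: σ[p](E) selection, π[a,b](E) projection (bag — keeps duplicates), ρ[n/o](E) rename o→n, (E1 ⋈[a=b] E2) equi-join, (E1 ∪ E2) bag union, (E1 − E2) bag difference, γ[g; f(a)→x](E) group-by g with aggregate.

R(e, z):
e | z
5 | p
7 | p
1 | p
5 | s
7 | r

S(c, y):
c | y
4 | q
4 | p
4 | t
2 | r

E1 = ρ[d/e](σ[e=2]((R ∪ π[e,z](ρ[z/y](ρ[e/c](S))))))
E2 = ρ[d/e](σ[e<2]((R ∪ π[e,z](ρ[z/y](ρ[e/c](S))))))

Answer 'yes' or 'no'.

E1 per-node cardinality:
  R → 5
  S → 4
  ρ[e/c](S) → 4
  ρ[z/y](ρ[e/c](S)) → 4
  π[e,z](ρ[z/y](ρ[e/c](S))) → 4
  (R ∪ π[e,z](ρ[z/y](ρ[e/c](S)))) → 9
  σ[e=2]((R ∪ π[e,z](ρ[z/y](ρ[e/c](S))))) → 1
  ρ[d/e](σ[e=2]((R ∪ π[e,z](ρ[z/y](ρ[e/c](S)))))) → 1
E2 per-node cardinality:
  R → 5
  S → 4
  ρ[e/c](S) → 4
  ρ[z/y](ρ[e/c](S)) → 4
  π[e,z](ρ[z/y](ρ[e/c](S))) → 4
  (R ∪ π[e,z](ρ[z/y](ρ[e/c](S)))) → 9
  σ[e<2]((R ∪ π[e,z](ρ[z/y](ρ[e/c](S))))) → 1
  ρ[d/e](σ[e<2]((R ∪ π[e,z](ρ[z/y](ρ[e/c](S)))))) → 1

E1 result:
d | z
2 | r
E2 result:
d | z
1 | p
Witness: (1, 'p') appears 0× in E1 but 1× in E2.

no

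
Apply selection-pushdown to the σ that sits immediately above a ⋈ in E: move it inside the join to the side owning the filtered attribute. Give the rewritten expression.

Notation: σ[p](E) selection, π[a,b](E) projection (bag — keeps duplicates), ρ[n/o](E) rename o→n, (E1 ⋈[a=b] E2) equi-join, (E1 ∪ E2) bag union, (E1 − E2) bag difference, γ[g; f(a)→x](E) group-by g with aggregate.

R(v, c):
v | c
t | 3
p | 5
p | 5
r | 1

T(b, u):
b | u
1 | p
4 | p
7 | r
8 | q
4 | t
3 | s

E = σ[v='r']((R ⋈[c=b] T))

σ filters on v, owned by the left side.
E' = (σ[v='r'](R) ⋈[c=b] T)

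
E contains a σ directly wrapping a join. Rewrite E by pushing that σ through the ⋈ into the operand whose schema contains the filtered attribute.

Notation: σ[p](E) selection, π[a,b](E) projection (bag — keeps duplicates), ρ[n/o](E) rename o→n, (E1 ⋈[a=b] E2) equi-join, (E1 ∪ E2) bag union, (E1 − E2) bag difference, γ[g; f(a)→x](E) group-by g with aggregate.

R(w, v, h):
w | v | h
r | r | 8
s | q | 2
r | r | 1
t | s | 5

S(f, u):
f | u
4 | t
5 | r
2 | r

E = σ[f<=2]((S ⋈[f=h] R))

σ filters on f, owned by the left side.
E' = (σ[f<=2](S) ⋈[f=h] R)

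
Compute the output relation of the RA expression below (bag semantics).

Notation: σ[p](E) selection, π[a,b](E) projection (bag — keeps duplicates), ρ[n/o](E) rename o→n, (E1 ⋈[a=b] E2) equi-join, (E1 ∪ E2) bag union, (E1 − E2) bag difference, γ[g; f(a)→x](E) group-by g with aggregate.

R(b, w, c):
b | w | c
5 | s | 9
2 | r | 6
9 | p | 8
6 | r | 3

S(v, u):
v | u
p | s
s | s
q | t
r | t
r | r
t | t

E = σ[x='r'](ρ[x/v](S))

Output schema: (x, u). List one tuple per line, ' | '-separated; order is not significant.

Subexpression sizes:
  S → 6
  ρ[x/v](S) → 6
  σ[x='r'](ρ[x/v](S)) → 2

== RESULT ==
x | u
r | r
r | t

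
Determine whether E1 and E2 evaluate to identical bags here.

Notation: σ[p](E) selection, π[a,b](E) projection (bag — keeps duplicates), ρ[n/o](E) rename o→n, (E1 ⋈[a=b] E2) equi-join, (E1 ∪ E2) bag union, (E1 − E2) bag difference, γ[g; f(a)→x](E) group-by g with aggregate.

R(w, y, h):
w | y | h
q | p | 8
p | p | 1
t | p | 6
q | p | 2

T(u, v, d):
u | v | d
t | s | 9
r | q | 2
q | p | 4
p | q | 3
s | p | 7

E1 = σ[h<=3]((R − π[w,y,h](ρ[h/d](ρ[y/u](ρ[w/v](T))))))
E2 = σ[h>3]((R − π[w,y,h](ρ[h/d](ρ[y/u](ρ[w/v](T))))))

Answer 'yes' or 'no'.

E1 per-node cardinality:
  R → 4
  T → 5
  ρ[w/v](T) → 5
  ρ[y/u](ρ[w/v](T)) → 5
  ρ[h/d](ρ[y/u](ρ[w/v](T))) → 5
  π[w,y,h](ρ[h/d](ρ[y/u](ρ[w/v](T)))) → 5
  (R − π[w,y,h](ρ[h/d](ρ[y/u](ρ[w/v](T))))) → 4
  σ[h<=3]((R − π[w,y,h](ρ[h/d](ρ[y/u](ρ[w/v](T)))))) → 2
E2 per-node cardinality:
  R → 4
  T → 5
  ρ[w/v](T) → 5
  ρ[y/u](ρ[w/v](T)) → 5
  ρ[h/d](ρ[y/u](ρ[w/v](T))) → 5
  π[w,y,h](ρ[h/d](ρ[y/u](ρ[w/v](T)))) → 5
  (R − π[w,y,h](ρ[h/d](ρ[y/u](ρ[w/v](T))))) → 4
  σ[h>3]((R − π[w,y,h](ρ[h/d](ρ[y/u](ρ[w/v](T)))))) → 2

E1 result:
w | y | h
p | p | 1
q | p | 2
E2 result:
w | y | h
q | p | 8
t | p | 6
Witness: ('q', 'p', 8) appears 0× in E1 but 1× in E2.

no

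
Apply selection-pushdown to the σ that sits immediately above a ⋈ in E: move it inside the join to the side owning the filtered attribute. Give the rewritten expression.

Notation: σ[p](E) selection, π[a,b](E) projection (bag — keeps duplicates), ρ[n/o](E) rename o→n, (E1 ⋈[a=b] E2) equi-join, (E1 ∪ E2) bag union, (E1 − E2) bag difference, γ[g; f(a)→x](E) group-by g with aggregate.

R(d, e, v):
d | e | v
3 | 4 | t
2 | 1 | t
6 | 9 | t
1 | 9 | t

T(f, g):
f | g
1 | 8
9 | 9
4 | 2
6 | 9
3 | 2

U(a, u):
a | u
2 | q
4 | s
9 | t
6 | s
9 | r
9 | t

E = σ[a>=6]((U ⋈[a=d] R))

σ filters on a, owned by the left side.
E' = (σ[a>=6](U) ⋈[a=d] R)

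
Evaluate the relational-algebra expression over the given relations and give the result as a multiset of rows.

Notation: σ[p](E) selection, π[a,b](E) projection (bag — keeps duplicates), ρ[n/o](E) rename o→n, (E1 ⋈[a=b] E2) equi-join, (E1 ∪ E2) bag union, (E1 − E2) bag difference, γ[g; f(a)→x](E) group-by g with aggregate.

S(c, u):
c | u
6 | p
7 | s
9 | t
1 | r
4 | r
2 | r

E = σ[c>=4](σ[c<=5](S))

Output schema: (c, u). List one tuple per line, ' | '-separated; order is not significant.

Per-node cardinality:
  S → 6
  σ[c<=5](S) → 3
  σ[c>=4](σ[c<=5](S)) → 1

== RESULT ==
c | u
4 | r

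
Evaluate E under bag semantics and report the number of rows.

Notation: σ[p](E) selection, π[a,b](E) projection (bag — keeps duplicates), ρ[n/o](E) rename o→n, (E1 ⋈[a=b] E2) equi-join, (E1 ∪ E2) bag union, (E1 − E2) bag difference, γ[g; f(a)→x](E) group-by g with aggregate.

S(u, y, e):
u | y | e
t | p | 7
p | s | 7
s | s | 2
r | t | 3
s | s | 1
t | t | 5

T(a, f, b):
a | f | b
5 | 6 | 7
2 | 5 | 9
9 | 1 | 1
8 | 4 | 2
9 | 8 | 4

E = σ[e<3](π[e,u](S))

Row counts bottom-up:
  S → 6
  π[e,u](S) → 6
  σ[e<3](π[e,u](S)) → 2

|E| = 2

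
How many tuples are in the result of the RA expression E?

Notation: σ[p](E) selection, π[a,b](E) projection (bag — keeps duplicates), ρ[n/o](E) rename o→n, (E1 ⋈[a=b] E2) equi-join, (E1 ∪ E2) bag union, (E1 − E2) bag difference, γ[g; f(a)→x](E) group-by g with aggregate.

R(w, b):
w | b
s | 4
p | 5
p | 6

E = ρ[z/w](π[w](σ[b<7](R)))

Row counts bottom-up:
  R → 3
  σ[b<7](R) → 3
  π[w](σ[b<7](R)) → 3
  ρ[z/w](π[w](σ[b<7](R))) → 3

|E| = 3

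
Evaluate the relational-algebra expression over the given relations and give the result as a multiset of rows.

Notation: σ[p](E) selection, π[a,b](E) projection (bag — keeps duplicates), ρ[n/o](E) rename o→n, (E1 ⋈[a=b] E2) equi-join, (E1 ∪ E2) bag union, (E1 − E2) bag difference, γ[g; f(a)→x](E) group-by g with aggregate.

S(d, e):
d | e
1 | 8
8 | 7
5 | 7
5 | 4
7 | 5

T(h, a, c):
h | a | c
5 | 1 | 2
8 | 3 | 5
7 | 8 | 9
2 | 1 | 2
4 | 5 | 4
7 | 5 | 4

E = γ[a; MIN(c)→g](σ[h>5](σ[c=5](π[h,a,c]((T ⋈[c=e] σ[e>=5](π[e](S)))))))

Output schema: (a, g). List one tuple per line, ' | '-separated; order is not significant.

Row counts bottom-up:
  T → 6
  S → 5
  π[e](S) → 5
  σ[e>=5](π[e](S)) → 4
  (T ⋈[c=e] σ[e>=5](π[e](S))) → 1
  π[h,a,c]((T ⋈[c=e] σ[e>=5](π[e](S)))) → 1
  σ[c=5](π[h,a,c]((T ⋈[c=e] σ[e>=5](π[e](S))))) → 1
  σ[h>5](σ[c=5](π[h,a,c]((T ⋈[c=e] σ[e>=5](π[e](S)))))) → 1
  γ[a; MIN(c)→g](σ[h>5](σ[c=5](π[h,a,c]((T ⋈[c=e] σ[e>=5](π[e](S))))))) → 1

== RESULT ==
a | g
3 | 5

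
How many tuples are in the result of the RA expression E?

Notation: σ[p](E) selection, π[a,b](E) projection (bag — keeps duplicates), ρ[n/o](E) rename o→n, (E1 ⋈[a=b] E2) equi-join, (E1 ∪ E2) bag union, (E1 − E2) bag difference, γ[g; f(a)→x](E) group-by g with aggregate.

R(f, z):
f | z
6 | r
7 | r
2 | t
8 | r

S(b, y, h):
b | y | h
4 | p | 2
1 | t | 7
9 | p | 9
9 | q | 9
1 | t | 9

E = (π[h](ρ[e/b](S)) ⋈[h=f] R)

Stepwise |·|:
  S → 5
  ρ[e/b](S) → 5
  π[h](ρ[e/b](S)) → 5
  R → 4
  (π[h](ρ[e/b](S)) ⋈[h=f] R) → 2

|E| = 2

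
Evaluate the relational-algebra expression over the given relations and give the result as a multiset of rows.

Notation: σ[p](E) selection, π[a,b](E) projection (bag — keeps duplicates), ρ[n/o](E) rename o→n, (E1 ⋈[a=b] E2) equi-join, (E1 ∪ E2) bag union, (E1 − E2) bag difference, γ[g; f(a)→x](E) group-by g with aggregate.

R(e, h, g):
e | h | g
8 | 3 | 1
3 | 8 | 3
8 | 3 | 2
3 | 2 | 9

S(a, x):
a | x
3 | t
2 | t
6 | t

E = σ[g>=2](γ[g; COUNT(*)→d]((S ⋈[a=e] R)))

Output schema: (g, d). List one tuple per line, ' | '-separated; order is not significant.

Stepwise |·|:
  S → 3
  R → 4
  (S ⋈[a=e] R) → 2
  γ[g; COUNT(*)→d]((S ⋈[a=e] R)) → 2
  σ[g>=2](γ[g; COUNT(*)→d]((S ⋈[a=e] R))) → 2

== RESULT ==
g | d
3 | 1
9 | 1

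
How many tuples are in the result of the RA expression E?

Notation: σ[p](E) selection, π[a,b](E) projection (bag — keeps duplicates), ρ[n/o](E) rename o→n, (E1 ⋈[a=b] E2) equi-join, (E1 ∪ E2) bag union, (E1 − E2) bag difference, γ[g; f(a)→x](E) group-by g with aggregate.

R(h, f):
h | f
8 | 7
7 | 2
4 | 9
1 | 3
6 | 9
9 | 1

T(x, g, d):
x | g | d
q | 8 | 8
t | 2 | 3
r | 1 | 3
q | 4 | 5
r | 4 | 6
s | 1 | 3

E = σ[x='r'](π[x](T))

Per-node cardinality:
  T → 6
  π[x](T) → 6
  σ[x='r'](π[x](T)) → 2

|E| = 2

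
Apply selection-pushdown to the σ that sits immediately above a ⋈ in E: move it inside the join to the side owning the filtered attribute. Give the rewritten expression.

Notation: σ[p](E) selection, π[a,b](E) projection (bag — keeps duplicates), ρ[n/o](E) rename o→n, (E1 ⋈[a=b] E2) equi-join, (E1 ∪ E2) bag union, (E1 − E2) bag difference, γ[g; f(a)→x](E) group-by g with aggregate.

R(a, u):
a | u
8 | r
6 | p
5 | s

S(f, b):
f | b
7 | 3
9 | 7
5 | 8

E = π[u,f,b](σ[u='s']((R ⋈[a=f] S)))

σ filters on u, owned by the left side.
E' = π[u,f,b]((σ[u='s'](R) ⋈[a=f] S))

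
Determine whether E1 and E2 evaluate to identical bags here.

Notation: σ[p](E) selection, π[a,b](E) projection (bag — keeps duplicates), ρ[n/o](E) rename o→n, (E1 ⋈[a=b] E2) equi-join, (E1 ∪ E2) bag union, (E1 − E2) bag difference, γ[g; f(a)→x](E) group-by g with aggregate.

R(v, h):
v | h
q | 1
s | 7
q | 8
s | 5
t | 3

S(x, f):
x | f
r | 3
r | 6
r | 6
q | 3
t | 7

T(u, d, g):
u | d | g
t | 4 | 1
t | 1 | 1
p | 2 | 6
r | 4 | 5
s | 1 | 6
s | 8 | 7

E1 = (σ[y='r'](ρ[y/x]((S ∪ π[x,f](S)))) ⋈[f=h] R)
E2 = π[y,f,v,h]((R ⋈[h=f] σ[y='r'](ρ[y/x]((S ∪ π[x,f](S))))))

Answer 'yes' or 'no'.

E1 per-node cardinality:
  S → 5
  S → 5
  π[x,f](S) → 5
  (S ∪ π[x,f](S)) → 10
  ρ[y/x]((S ∪ π[x,f](S))) → 10
  σ[y='r'](ρ[y/x]((S ∪ π[x,f](S)))) → 6
  R → 5
  (σ[y='r'](ρ[y/x]((S ∪ π[x,f](S)))) ⋈[f=h] R) → 2
E2 per-node cardinality:
  R → 5
  S → 5
  S → 5
  π[x,f](S) → 5
  (S ∪ π[x,f](S)) → 10
  ρ[y/x]((S ∪ π[x,f](S))) → 10
  σ[y='r'](ρ[y/x]((S ∪ π[x,f](S)))) → 6
  (R ⋈[h=f] σ[y='r'](ρ[y/x]((S ∪ π[x,f](S))))) → 2
  π[y,f,v,h]((R ⋈[h=f] σ[y='r'](ρ[y/x]((S ∪ π[x,f](S)))))) → 2

E1 and E2 produce the same multiset:
y | f | v | h
r | 3 | t | 3
r | 3 | t | 3

yes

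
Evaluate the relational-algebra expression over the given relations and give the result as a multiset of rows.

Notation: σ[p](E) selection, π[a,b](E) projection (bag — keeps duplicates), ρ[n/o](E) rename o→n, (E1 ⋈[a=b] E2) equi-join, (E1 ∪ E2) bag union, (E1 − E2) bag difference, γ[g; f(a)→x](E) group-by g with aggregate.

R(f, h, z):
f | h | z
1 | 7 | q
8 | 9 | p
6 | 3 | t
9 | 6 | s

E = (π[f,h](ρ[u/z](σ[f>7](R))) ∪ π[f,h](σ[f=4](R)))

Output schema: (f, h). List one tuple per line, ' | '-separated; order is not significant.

Per-node cardinality:
  R → 4
  σ[f>7](R) → 2
  ρ[u/z](σ[f>7](R)) → 2
  π[f,h](ρ[u/z](σ[f>7](R))) → 2
  R → 4
  σ[f=4](R) → 0
  π[f,h](σ[f=4](R)) → 0
  (π[f,h](ρ[u/z](σ[f>7](R))) ∪ π[f,h](σ[f=4](R))) → 2

== RESULT ==
f | h
8 | 9
9 | 6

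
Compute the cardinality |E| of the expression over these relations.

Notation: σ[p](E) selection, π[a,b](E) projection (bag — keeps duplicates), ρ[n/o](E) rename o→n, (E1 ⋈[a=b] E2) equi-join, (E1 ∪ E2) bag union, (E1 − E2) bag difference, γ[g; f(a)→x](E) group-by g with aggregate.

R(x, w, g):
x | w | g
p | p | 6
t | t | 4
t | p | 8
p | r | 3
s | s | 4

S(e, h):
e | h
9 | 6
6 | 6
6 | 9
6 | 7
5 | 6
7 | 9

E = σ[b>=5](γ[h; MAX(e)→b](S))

Per-node cardinality:
  S → 6
  γ[h; MAX(e)→b](S) → 3
  σ[b>=5](γ[h; MAX(e)→b](S)) → 3

|E| = 3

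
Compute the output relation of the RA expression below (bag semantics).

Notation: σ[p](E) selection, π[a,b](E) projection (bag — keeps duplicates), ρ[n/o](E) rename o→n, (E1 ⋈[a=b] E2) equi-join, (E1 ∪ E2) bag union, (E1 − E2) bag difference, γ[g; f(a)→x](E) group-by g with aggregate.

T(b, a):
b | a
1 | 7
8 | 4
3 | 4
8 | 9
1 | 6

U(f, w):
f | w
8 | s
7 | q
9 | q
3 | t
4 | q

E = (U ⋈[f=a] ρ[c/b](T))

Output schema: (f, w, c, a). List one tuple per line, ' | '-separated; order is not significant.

Per-node cardinality:
  U → 5
  T → 5
  ρ[c/b](T) → 5
  (U ⋈[f=a] ρ[c/b](T)) → 4

== RESULT ==
f | w | c | a
4 | q | 3 | 4
4 | q | 8 | 4
7 | q | 1 | 7
9 | q | 8 | 9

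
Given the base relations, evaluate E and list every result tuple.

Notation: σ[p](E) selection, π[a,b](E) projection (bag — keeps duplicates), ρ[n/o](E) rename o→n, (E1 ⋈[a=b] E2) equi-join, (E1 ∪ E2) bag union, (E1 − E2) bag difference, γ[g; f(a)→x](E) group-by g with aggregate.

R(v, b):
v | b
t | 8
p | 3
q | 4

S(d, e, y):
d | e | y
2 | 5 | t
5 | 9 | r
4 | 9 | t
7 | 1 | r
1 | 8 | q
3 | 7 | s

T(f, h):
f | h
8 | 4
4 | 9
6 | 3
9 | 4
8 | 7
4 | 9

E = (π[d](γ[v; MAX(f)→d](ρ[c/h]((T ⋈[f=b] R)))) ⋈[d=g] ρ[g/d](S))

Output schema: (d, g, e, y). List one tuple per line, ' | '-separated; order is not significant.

Subexpression sizes:
  T → 6
  R → 3
  (T ⋈[f=b] R) → 4
  ρ[c/h]((T ⋈[f=b] R)) → 4
  γ[v; MAX(f)→d](ρ[c/h]((T ⋈[f=b] R))) → 2
  π[d](γ[v; MAX(f)→d](ρ[c/h]((T ⋈[f=b] R)))) → 2
  S → 6
  ρ[g/d](S) → 6
  (π[d](γ[v; MAX(f)→d](ρ[c/h]((T ⋈[f=b] R)))) ⋈[d=g] ρ[g/d](S)) → 1

== RESULT ==
d | g | e | y
4 | 4 | 9 | t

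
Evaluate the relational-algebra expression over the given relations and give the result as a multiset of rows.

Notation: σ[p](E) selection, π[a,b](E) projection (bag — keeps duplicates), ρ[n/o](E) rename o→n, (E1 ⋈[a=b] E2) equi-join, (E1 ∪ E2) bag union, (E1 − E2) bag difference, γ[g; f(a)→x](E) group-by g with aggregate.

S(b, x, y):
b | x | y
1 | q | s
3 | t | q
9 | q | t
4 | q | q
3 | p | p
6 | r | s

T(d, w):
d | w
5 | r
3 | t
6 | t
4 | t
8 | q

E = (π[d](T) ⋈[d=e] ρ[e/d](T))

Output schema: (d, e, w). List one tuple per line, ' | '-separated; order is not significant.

Per-node cardinality:
  T → 5
  π[d](T) → 5
  T → 5
  ρ[e/d](T) → 5
  (π[d](T) ⋈[d=e] ρ[e/d](T)) → 5

== RESULT ==
d | e | w
3 | 3 | t
4 | 4 | t
5 | 5 | r
6 | 6 | t
8 | 8 | q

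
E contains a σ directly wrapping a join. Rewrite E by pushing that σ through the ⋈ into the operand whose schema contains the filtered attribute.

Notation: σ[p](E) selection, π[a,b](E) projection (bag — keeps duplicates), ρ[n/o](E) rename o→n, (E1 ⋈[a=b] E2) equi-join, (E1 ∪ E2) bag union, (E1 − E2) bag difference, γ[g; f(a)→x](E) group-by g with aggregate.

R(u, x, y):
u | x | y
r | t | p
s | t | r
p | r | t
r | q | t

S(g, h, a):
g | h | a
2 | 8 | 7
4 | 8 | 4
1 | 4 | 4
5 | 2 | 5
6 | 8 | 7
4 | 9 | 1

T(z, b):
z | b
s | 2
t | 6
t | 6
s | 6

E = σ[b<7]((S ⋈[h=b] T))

σ filters on b, owned by the right side.
E' = (S ⋈[h=b] σ[b<7](T))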